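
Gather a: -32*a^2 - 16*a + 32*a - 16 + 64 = -32*a^2 + 16*a + 48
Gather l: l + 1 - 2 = l - 1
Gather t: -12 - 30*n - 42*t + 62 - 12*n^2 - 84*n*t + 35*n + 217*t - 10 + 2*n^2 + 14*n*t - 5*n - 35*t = -10*n^2 + t*(140 - 70*n) + 40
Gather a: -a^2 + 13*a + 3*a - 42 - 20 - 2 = -a^2 + 16*a - 64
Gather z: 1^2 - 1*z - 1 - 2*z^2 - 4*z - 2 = -2*z^2 - 5*z - 2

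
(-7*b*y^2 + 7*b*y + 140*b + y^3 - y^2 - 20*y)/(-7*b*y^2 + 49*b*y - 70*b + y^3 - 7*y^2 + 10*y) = (y + 4)/(y - 2)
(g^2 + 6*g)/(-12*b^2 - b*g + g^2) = g*(-g - 6)/(12*b^2 + b*g - g^2)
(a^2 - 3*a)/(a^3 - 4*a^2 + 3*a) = 1/(a - 1)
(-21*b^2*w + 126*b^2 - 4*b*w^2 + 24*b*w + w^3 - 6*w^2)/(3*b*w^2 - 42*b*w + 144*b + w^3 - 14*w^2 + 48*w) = (-7*b + w)/(w - 8)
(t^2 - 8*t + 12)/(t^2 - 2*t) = (t - 6)/t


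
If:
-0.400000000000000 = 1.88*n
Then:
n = -0.21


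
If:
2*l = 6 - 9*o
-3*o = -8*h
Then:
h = 3*o/8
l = 3 - 9*o/2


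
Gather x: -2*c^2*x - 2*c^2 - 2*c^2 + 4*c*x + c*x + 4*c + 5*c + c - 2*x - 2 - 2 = -4*c^2 + 10*c + x*(-2*c^2 + 5*c - 2) - 4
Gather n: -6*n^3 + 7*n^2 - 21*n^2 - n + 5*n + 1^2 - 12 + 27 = -6*n^3 - 14*n^2 + 4*n + 16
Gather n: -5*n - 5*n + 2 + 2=4 - 10*n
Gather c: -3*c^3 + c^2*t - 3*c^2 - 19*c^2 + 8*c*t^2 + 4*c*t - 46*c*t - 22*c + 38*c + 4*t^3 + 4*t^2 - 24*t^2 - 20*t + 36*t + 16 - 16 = -3*c^3 + c^2*(t - 22) + c*(8*t^2 - 42*t + 16) + 4*t^3 - 20*t^2 + 16*t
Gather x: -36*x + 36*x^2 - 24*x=36*x^2 - 60*x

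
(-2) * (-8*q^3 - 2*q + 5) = 16*q^3 + 4*q - 10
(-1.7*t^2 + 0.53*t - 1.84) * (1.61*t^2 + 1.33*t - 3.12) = -2.737*t^4 - 1.4077*t^3 + 3.0465*t^2 - 4.1008*t + 5.7408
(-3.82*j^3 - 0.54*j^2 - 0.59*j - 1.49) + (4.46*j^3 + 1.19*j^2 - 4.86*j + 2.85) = 0.64*j^3 + 0.65*j^2 - 5.45*j + 1.36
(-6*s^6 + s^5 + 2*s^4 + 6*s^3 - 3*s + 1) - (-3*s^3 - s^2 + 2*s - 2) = -6*s^6 + s^5 + 2*s^4 + 9*s^3 + s^2 - 5*s + 3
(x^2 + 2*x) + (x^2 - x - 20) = 2*x^2 + x - 20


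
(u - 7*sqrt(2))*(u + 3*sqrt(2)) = u^2 - 4*sqrt(2)*u - 42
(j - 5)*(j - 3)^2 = j^3 - 11*j^2 + 39*j - 45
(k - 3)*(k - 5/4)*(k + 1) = k^3 - 13*k^2/4 - k/2 + 15/4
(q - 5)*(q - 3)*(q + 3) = q^3 - 5*q^2 - 9*q + 45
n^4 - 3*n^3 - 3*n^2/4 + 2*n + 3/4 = (n - 3)*(n - 1)*(n + 1/2)^2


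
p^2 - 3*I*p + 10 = (p - 5*I)*(p + 2*I)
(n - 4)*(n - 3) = n^2 - 7*n + 12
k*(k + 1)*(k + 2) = k^3 + 3*k^2 + 2*k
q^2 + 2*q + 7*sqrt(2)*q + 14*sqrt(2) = (q + 2)*(q + 7*sqrt(2))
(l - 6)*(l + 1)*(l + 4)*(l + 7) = l^4 + 6*l^3 - 33*l^2 - 206*l - 168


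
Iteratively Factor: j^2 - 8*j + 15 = (j - 3)*(j - 5)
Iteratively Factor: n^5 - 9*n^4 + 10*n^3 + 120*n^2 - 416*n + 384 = (n - 4)*(n^4 - 5*n^3 - 10*n^2 + 80*n - 96) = (n - 4)*(n - 2)*(n^3 - 3*n^2 - 16*n + 48) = (n - 4)^2*(n - 2)*(n^2 + n - 12) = (n - 4)^2*(n - 3)*(n - 2)*(n + 4)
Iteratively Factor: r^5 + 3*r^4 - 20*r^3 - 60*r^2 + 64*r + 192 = (r + 4)*(r^4 - r^3 - 16*r^2 + 4*r + 48) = (r + 3)*(r + 4)*(r^3 - 4*r^2 - 4*r + 16) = (r + 2)*(r + 3)*(r + 4)*(r^2 - 6*r + 8) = (r - 4)*(r + 2)*(r + 3)*(r + 4)*(r - 2)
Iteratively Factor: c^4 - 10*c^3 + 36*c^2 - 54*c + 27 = (c - 1)*(c^3 - 9*c^2 + 27*c - 27) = (c - 3)*(c - 1)*(c^2 - 6*c + 9) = (c - 3)^2*(c - 1)*(c - 3)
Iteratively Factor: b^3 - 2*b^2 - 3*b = (b + 1)*(b^2 - 3*b) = (b - 3)*(b + 1)*(b)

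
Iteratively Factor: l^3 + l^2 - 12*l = (l - 3)*(l^2 + 4*l) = (l - 3)*(l + 4)*(l)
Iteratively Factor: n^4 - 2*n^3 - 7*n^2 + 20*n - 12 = (n + 3)*(n^3 - 5*n^2 + 8*n - 4) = (n - 2)*(n + 3)*(n^2 - 3*n + 2) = (n - 2)*(n - 1)*(n + 3)*(n - 2)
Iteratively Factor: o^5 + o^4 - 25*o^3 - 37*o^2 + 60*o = (o + 4)*(o^4 - 3*o^3 - 13*o^2 + 15*o) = (o + 3)*(o + 4)*(o^3 - 6*o^2 + 5*o) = (o - 5)*(o + 3)*(o + 4)*(o^2 - o) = (o - 5)*(o - 1)*(o + 3)*(o + 4)*(o)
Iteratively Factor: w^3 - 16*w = (w + 4)*(w^2 - 4*w) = (w - 4)*(w + 4)*(w)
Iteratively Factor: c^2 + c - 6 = (c + 3)*(c - 2)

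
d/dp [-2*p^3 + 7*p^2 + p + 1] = -6*p^2 + 14*p + 1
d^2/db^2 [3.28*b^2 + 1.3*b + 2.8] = 6.56000000000000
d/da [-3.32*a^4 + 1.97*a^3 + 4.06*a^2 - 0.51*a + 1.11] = -13.28*a^3 + 5.91*a^2 + 8.12*a - 0.51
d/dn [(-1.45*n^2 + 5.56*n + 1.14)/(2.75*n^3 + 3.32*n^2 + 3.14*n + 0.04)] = (3.9875*n^4 - 30.58*n^3 - 32.4172*n^2 - 7.6856*n - 3.3572)/(7.5625*n^6 + 18.26*n^5 + 28.2924*n^4 + 21.0696*n^3 + 10.1252*n^2 + 0.2512*n + 0.0016)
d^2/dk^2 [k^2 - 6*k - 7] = 2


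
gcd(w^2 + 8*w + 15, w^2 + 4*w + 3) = w + 3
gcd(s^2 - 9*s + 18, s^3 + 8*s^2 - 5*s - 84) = s - 3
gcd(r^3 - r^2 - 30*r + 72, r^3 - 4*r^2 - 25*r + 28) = 1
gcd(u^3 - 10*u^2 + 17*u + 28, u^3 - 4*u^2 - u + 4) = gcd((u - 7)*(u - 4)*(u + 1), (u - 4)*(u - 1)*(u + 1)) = u^2 - 3*u - 4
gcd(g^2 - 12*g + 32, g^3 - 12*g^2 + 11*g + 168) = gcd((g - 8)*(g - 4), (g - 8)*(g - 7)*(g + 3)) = g - 8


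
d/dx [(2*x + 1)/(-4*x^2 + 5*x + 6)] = (8*x^2 + 8*x + 7)/(16*x^4 - 40*x^3 - 23*x^2 + 60*x + 36)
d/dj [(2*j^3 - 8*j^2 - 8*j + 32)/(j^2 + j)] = 2*(j^4 + 2*j^3 - 32*j - 16)/(j^2*(j^2 + 2*j + 1))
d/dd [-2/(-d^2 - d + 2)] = 2*(-2*d - 1)/(d^2 + d - 2)^2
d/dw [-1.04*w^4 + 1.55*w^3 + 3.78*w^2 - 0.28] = w*(-4.16*w^2 + 4.65*w + 7.56)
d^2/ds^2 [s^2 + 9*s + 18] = 2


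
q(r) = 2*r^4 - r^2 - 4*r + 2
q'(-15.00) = -26974.00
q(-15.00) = 101087.00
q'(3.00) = 206.00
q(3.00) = 143.00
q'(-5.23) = -1137.99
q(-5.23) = 1491.93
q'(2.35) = 95.12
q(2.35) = 48.07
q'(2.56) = 125.10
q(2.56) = 71.11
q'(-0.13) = -3.76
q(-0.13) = 2.50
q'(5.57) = 1367.33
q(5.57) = 1873.78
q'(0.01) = -4.02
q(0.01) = 1.96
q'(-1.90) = -55.07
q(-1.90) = 32.05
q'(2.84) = 173.57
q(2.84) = 112.68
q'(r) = 8*r^3 - 2*r - 4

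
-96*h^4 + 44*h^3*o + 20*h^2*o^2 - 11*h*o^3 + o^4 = (-8*h + o)*(-3*h + o)*(-2*h + o)*(2*h + o)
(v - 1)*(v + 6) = v^2 + 5*v - 6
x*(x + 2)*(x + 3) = x^3 + 5*x^2 + 6*x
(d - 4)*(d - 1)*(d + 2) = d^3 - 3*d^2 - 6*d + 8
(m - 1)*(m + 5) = m^2 + 4*m - 5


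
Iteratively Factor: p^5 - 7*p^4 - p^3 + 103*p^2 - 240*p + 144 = (p - 1)*(p^4 - 6*p^3 - 7*p^2 + 96*p - 144) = (p - 3)*(p - 1)*(p^3 - 3*p^2 - 16*p + 48) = (p - 4)*(p - 3)*(p - 1)*(p^2 + p - 12) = (p - 4)*(p - 3)^2*(p - 1)*(p + 4)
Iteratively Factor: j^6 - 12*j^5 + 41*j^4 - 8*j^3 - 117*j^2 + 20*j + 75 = (j - 5)*(j^5 - 7*j^4 + 6*j^3 + 22*j^2 - 7*j - 15) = (j - 5)*(j + 1)*(j^4 - 8*j^3 + 14*j^2 + 8*j - 15) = (j - 5)*(j + 1)^2*(j^3 - 9*j^2 + 23*j - 15) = (j - 5)*(j - 1)*(j + 1)^2*(j^2 - 8*j + 15) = (j - 5)^2*(j - 1)*(j + 1)^2*(j - 3)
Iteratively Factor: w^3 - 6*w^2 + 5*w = (w - 1)*(w^2 - 5*w) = (w - 5)*(w - 1)*(w)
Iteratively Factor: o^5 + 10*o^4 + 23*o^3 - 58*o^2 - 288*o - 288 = (o + 2)*(o^4 + 8*o^3 + 7*o^2 - 72*o - 144) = (o + 2)*(o + 4)*(o^3 + 4*o^2 - 9*o - 36) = (o + 2)*(o + 4)^2*(o^2 - 9) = (o - 3)*(o + 2)*(o + 4)^2*(o + 3)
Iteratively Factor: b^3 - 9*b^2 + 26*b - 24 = (b - 4)*(b^2 - 5*b + 6) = (b - 4)*(b - 2)*(b - 3)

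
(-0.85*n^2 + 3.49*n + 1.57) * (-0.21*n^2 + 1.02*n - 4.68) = 0.1785*n^4 - 1.5999*n^3 + 7.2081*n^2 - 14.7318*n - 7.3476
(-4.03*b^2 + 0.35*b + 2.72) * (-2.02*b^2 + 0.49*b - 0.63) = 8.1406*b^4 - 2.6817*b^3 - 2.784*b^2 + 1.1123*b - 1.7136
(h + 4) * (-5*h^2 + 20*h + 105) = -5*h^3 + 185*h + 420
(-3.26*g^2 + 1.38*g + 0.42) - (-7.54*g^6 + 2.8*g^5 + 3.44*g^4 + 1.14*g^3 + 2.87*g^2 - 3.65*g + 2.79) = 7.54*g^6 - 2.8*g^5 - 3.44*g^4 - 1.14*g^3 - 6.13*g^2 + 5.03*g - 2.37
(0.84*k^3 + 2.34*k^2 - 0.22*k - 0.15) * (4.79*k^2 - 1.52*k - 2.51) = 4.0236*k^5 + 9.9318*k^4 - 6.719*k^3 - 6.2575*k^2 + 0.7802*k + 0.3765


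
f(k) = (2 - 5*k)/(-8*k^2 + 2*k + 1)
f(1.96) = 0.30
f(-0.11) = 3.73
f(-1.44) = -0.50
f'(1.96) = -0.15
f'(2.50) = -0.09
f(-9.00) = -0.07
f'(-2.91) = -0.08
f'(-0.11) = -27.86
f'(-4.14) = -0.04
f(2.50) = 0.24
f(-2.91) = -0.23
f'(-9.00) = -0.00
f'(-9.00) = -0.00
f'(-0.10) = -24.31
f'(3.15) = -0.06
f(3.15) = 0.19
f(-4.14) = -0.16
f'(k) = (2 - 5*k)*(16*k - 2)/(-8*k^2 + 2*k + 1)^2 - 5/(-8*k^2 + 2*k + 1)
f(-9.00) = -0.07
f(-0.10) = 3.47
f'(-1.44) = -0.40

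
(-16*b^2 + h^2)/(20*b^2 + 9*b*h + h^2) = (-4*b + h)/(5*b + h)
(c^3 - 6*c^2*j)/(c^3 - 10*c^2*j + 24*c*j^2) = c/(c - 4*j)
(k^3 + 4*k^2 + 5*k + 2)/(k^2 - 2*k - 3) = (k^2 + 3*k + 2)/(k - 3)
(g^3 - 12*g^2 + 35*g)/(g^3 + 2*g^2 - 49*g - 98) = g*(g - 5)/(g^2 + 9*g + 14)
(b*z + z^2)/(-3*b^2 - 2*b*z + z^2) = z/(-3*b + z)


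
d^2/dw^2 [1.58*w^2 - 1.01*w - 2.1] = 3.16000000000000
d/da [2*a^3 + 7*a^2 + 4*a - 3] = 6*a^2 + 14*a + 4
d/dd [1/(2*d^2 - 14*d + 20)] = (7/2 - d)/(d^2 - 7*d + 10)^2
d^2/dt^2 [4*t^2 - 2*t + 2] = 8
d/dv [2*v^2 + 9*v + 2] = 4*v + 9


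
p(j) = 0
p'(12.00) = 0.00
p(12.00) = 0.00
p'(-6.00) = 0.00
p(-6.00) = 0.00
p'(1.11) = 0.00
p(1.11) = 0.00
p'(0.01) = 0.00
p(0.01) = 0.00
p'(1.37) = 0.00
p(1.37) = 0.00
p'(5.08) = 0.00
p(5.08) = 0.00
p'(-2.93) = 0.00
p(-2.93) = 0.00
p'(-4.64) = 0.00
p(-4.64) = 0.00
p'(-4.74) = 0.00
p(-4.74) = 0.00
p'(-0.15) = 0.00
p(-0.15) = 0.00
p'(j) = 0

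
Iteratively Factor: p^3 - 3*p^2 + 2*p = (p - 2)*(p^2 - p) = (p - 2)*(p - 1)*(p)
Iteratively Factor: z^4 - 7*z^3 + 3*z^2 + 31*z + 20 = (z + 1)*(z^3 - 8*z^2 + 11*z + 20) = (z - 4)*(z + 1)*(z^2 - 4*z - 5) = (z - 4)*(z + 1)^2*(z - 5)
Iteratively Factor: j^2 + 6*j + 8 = (j + 4)*(j + 2)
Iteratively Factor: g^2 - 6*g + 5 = (g - 1)*(g - 5)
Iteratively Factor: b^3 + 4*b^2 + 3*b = (b + 3)*(b^2 + b) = (b + 1)*(b + 3)*(b)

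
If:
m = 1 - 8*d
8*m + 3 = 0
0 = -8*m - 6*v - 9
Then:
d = 11/64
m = -3/8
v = -1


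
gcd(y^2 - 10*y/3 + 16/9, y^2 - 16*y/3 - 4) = 1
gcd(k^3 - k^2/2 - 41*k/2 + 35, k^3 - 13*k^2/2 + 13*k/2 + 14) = k - 7/2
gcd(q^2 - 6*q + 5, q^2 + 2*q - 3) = q - 1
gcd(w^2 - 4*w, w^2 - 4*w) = w^2 - 4*w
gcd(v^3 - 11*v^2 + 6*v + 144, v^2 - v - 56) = v - 8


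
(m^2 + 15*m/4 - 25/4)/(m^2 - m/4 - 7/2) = (-4*m^2 - 15*m + 25)/(-4*m^2 + m + 14)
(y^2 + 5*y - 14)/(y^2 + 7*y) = (y - 2)/y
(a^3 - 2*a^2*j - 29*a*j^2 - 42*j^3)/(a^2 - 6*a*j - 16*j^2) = (a^2 - 4*a*j - 21*j^2)/(a - 8*j)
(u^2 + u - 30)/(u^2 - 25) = (u + 6)/(u + 5)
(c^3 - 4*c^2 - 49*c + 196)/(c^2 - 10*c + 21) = (c^2 + 3*c - 28)/(c - 3)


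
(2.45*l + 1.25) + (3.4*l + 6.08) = 5.85*l + 7.33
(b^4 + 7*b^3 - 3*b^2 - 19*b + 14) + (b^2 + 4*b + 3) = b^4 + 7*b^3 - 2*b^2 - 15*b + 17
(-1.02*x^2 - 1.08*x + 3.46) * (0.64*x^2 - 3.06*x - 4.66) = -0.6528*x^4 + 2.43*x^3 + 10.2724*x^2 - 5.5548*x - 16.1236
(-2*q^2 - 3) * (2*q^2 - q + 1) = -4*q^4 + 2*q^3 - 8*q^2 + 3*q - 3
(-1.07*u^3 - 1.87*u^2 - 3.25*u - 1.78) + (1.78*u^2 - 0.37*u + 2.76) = -1.07*u^3 - 0.0900000000000001*u^2 - 3.62*u + 0.98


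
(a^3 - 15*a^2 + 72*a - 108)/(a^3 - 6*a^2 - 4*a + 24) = (a^2 - 9*a + 18)/(a^2 - 4)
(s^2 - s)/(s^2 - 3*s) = (s - 1)/(s - 3)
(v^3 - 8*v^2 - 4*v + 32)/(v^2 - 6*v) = (v^3 - 8*v^2 - 4*v + 32)/(v*(v - 6))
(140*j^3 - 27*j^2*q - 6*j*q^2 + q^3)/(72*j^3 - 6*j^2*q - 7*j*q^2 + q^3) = (-35*j^2 - 2*j*q + q^2)/(-18*j^2 - 3*j*q + q^2)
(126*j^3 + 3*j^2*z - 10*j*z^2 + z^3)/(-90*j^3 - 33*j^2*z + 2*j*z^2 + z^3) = (-7*j + z)/(5*j + z)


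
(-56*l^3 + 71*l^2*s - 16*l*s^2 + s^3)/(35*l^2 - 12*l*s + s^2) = (8*l^2 - 9*l*s + s^2)/(-5*l + s)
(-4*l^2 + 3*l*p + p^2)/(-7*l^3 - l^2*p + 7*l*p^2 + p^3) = (4*l + p)/(7*l^2 + 8*l*p + p^2)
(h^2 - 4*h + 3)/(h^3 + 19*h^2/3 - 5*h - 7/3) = 3*(h - 3)/(3*h^2 + 22*h + 7)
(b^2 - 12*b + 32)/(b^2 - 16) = (b - 8)/(b + 4)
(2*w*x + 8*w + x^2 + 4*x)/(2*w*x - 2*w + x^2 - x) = (x + 4)/(x - 1)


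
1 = 1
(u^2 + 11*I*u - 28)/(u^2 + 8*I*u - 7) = (u + 4*I)/(u + I)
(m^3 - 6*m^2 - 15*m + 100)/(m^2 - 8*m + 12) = (m^3 - 6*m^2 - 15*m + 100)/(m^2 - 8*m + 12)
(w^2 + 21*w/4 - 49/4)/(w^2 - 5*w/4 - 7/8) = 2*(w + 7)/(2*w + 1)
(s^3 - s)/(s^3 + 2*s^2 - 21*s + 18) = s*(s + 1)/(s^2 + 3*s - 18)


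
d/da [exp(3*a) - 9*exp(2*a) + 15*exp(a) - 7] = 3*(exp(2*a) - 6*exp(a) + 5)*exp(a)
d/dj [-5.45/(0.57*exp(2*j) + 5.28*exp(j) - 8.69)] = (6.213*exp(j) + 28.776)*exp(j)/(0.57*exp(2*j) + 5.28*exp(j) - 8.69)^2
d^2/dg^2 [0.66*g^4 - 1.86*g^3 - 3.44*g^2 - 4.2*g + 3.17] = 7.92*g^2 - 11.16*g - 6.88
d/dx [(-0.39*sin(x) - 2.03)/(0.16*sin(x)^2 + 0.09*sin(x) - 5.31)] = (0.0624*sin(x)^2 + 0.6496*sin(x) + 2.2536)*cos(x)/(0.0256*sin(x)^4 + 0.0288*sin(x)^3 - 1.6911*sin(x)^2 - 0.9558*sin(x) + 28.1961)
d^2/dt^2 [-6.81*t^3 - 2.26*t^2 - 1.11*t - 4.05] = -40.86*t - 4.52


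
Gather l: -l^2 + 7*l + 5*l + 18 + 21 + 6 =-l^2 + 12*l + 45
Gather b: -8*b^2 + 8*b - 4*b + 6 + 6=-8*b^2 + 4*b + 12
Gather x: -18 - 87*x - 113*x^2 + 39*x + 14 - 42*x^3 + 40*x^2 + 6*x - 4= -42*x^3 - 73*x^2 - 42*x - 8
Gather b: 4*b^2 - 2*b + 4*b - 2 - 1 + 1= 4*b^2 + 2*b - 2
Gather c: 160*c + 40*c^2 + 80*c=40*c^2 + 240*c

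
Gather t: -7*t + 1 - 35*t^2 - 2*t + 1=-35*t^2 - 9*t + 2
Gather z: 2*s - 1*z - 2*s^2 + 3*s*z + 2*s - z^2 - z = -2*s^2 + 4*s - z^2 + z*(3*s - 2)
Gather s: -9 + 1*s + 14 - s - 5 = 0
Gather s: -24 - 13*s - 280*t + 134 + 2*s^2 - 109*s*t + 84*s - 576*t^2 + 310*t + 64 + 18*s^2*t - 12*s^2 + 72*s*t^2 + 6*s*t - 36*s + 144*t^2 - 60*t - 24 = s^2*(18*t - 10) + s*(72*t^2 - 103*t + 35) - 432*t^2 - 30*t + 150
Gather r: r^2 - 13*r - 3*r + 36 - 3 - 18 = r^2 - 16*r + 15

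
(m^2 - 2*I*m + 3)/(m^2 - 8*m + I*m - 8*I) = (m - 3*I)/(m - 8)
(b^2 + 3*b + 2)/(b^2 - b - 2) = (b + 2)/(b - 2)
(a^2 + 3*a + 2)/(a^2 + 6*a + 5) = (a + 2)/(a + 5)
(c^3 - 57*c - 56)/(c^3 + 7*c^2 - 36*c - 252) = (c^2 - 7*c - 8)/(c^2 - 36)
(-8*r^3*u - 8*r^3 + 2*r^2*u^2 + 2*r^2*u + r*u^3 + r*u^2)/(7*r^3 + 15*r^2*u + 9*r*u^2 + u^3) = r*(-8*r^2*u - 8*r^2 + 2*r*u^2 + 2*r*u + u^3 + u^2)/(7*r^3 + 15*r^2*u + 9*r*u^2 + u^3)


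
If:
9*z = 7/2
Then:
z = 7/18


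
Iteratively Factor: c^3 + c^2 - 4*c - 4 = (c - 2)*(c^2 + 3*c + 2) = (c - 2)*(c + 1)*(c + 2)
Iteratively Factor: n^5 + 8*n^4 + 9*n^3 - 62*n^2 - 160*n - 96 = (n + 2)*(n^4 + 6*n^3 - 3*n^2 - 56*n - 48) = (n - 3)*(n + 2)*(n^3 + 9*n^2 + 24*n + 16) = (n - 3)*(n + 2)*(n + 4)*(n^2 + 5*n + 4) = (n - 3)*(n + 1)*(n + 2)*(n + 4)*(n + 4)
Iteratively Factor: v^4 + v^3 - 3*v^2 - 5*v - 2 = (v + 1)*(v^3 - 3*v - 2) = (v + 1)^2*(v^2 - v - 2) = (v + 1)^3*(v - 2)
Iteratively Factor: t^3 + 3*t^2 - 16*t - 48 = (t + 3)*(t^2 - 16) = (t - 4)*(t + 3)*(t + 4)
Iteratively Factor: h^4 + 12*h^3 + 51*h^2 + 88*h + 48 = (h + 4)*(h^3 + 8*h^2 + 19*h + 12) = (h + 4)^2*(h^2 + 4*h + 3) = (h + 3)*(h + 4)^2*(h + 1)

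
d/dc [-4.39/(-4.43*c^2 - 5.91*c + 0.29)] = (-38.8954*c - 25.9449)/(4.43*c^2 + 5.91*c - 0.29)^2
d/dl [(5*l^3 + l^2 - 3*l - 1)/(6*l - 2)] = (15*l^3 - 6*l^2 - l + 3)/(9*l^2 - 6*l + 1)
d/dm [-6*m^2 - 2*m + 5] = -12*m - 2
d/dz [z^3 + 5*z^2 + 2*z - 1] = 3*z^2 + 10*z + 2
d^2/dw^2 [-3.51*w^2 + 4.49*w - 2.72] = -7.02000000000000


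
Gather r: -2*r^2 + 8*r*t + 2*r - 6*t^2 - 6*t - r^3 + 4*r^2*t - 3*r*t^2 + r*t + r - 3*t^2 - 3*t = -r^3 + r^2*(4*t - 2) + r*(-3*t^2 + 9*t + 3) - 9*t^2 - 9*t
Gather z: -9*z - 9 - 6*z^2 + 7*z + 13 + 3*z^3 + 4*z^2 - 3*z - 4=3*z^3 - 2*z^2 - 5*z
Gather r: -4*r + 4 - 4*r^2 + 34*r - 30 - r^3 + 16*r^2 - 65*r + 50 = -r^3 + 12*r^2 - 35*r + 24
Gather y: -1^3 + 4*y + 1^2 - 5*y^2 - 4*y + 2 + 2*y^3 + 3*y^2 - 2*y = 2*y^3 - 2*y^2 - 2*y + 2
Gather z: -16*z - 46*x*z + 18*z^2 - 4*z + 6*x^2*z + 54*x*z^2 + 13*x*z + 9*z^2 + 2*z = z^2*(54*x + 27) + z*(6*x^2 - 33*x - 18)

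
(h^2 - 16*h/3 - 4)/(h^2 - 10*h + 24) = (h + 2/3)/(h - 4)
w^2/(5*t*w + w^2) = w/(5*t + w)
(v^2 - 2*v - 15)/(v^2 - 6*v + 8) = (v^2 - 2*v - 15)/(v^2 - 6*v + 8)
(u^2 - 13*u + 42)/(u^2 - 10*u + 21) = (u - 6)/(u - 3)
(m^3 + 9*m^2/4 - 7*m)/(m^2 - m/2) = (4*m^2 + 9*m - 28)/(2*(2*m - 1))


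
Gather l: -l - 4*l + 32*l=27*l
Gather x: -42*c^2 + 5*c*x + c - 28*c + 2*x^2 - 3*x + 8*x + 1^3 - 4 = -42*c^2 - 27*c + 2*x^2 + x*(5*c + 5) - 3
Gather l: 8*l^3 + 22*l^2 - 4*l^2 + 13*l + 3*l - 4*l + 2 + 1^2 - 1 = 8*l^3 + 18*l^2 + 12*l + 2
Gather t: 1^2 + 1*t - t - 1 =0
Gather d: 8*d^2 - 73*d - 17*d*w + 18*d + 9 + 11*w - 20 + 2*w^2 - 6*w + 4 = 8*d^2 + d*(-17*w - 55) + 2*w^2 + 5*w - 7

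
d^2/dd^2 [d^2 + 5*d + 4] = 2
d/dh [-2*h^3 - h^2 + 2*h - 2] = -6*h^2 - 2*h + 2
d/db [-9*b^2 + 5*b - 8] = 5 - 18*b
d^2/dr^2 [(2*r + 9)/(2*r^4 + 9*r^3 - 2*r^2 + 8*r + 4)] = 4*(24*r^7 + 324*r^6 + 1446*r^5 + 1923*r^4 - 652*r^3 + 594*r^2 - 678*r + 292)/(8*r^12 + 108*r^11 + 462*r^10 + 609*r^9 + 450*r^8 + 2292*r^7 + 388*r^6 + 1776*r^5 + 1488*r^4 + 560*r^3 + 672*r^2 + 384*r + 64)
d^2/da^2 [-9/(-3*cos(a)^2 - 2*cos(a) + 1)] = 9*(-72*sin(a)^4 + 68*sin(a)^2 + 41*cos(a) - 9*cos(3*a) + 32)/(2*(cos(a) + 1)^3*(3*cos(a) - 1)^3)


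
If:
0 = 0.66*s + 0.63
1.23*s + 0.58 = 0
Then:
No Solution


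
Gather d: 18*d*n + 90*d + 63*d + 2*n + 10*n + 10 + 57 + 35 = d*(18*n + 153) + 12*n + 102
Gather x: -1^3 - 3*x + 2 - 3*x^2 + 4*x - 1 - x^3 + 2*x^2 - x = -x^3 - x^2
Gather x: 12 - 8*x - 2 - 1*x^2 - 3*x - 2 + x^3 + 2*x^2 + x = x^3 + x^2 - 10*x + 8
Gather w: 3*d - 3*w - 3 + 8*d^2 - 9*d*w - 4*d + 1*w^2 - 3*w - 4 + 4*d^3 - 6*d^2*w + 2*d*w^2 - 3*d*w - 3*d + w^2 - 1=4*d^3 + 8*d^2 - 4*d + w^2*(2*d + 2) + w*(-6*d^2 - 12*d - 6) - 8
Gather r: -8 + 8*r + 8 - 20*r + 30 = 30 - 12*r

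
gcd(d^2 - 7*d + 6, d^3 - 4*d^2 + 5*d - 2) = d - 1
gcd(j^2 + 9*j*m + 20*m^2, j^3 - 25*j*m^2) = j + 5*m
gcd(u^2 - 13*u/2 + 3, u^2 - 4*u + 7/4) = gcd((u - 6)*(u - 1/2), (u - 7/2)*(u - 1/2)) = u - 1/2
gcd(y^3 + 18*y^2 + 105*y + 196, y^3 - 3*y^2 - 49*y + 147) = y + 7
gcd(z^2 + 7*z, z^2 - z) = z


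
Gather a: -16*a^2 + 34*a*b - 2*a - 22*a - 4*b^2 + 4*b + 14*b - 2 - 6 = -16*a^2 + a*(34*b - 24) - 4*b^2 + 18*b - 8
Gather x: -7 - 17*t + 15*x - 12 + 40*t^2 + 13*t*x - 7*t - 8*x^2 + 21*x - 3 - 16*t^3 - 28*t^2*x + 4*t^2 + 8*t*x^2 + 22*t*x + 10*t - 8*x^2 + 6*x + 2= -16*t^3 + 44*t^2 - 14*t + x^2*(8*t - 16) + x*(-28*t^2 + 35*t + 42) - 20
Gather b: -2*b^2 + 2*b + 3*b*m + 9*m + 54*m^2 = -2*b^2 + b*(3*m + 2) + 54*m^2 + 9*m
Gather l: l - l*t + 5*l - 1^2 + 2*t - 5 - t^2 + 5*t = l*(6 - t) - t^2 + 7*t - 6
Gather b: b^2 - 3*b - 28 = b^2 - 3*b - 28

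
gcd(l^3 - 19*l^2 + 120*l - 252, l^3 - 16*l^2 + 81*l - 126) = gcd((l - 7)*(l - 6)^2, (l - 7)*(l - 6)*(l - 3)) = l^2 - 13*l + 42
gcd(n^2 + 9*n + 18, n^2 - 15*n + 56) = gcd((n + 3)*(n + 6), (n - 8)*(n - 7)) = 1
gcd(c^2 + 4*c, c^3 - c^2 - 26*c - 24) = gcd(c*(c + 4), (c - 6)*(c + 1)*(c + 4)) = c + 4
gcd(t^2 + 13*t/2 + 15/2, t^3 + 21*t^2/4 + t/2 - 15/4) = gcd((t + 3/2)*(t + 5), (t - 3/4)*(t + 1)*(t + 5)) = t + 5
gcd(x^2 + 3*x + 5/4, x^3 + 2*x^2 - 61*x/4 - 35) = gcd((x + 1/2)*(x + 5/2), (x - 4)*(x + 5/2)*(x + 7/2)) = x + 5/2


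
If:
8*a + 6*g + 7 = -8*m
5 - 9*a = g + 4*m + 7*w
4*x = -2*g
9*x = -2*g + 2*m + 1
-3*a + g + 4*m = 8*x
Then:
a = -2/3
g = -7/12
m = 11/48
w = 32/21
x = 7/24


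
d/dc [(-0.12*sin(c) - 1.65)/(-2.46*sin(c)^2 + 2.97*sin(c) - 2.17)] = (-0.2952*sin(c)^2 - 8.118*sin(c) + 5.1609)*cos(c)/(6.0516*sin(c)^4 - 14.6124*sin(c)^3 + 19.4973*sin(c)^2 - 12.8898*sin(c) + 4.7089)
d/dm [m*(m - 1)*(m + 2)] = 3*m^2 + 2*m - 2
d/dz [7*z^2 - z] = 14*z - 1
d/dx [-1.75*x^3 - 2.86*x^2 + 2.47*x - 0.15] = -5.25*x^2 - 5.72*x + 2.47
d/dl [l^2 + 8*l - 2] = 2*l + 8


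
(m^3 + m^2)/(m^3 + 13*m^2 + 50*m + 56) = m^2*(m + 1)/(m^3 + 13*m^2 + 50*m + 56)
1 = 1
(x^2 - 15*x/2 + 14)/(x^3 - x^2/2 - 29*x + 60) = (2*x - 7)/(2*x^2 + 7*x - 30)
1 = 1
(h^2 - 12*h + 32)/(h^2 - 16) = (h - 8)/(h + 4)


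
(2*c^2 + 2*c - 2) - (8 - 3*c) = 2*c^2 + 5*c - 10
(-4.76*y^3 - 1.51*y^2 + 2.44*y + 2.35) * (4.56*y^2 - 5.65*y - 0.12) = -21.7056*y^5 + 20.0084*y^4 + 20.2291*y^3 - 2.8888*y^2 - 13.5703*y - 0.282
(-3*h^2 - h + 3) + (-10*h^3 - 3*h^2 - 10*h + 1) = -10*h^3 - 6*h^2 - 11*h + 4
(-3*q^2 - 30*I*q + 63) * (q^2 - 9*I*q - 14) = -3*q^4 - 3*I*q^3 - 165*q^2 - 147*I*q - 882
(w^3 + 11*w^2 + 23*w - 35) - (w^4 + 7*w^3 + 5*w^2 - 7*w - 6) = -w^4 - 6*w^3 + 6*w^2 + 30*w - 29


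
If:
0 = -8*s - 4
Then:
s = -1/2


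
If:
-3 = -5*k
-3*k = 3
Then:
No Solution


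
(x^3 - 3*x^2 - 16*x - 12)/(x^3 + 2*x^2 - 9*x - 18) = (x^2 - 5*x - 6)/(x^2 - 9)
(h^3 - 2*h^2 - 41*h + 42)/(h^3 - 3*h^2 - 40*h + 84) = (h - 1)/(h - 2)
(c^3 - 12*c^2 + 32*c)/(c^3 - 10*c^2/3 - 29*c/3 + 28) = 3*c*(c - 8)/(3*c^2 + 2*c - 21)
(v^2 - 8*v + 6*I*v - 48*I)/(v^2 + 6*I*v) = (v - 8)/v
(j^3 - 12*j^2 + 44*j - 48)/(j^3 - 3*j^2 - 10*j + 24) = (j - 6)/(j + 3)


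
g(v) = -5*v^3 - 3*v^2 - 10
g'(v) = -15*v^2 - 6*v = 3*v*(-5*v - 2)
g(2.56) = -113.55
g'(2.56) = -113.66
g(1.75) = -45.98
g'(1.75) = -56.44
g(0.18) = -10.13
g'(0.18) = -1.57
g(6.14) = -1280.48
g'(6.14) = -602.33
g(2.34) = -90.49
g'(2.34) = -96.17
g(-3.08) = 107.63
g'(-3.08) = -123.82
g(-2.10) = 23.08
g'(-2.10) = -53.55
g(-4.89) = 502.91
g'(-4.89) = -329.34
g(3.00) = -172.00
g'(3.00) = -153.00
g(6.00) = -1198.00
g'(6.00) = -576.00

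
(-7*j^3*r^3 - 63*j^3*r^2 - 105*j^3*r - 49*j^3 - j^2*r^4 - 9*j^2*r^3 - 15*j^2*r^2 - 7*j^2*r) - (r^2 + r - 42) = -7*j^3*r^3 - 63*j^3*r^2 - 105*j^3*r - 49*j^3 - j^2*r^4 - 9*j^2*r^3 - 15*j^2*r^2 - 7*j^2*r - r^2 - r + 42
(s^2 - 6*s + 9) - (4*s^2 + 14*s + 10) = -3*s^2 - 20*s - 1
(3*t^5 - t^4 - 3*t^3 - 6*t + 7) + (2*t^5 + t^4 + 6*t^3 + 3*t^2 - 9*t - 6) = 5*t^5 + 3*t^3 + 3*t^2 - 15*t + 1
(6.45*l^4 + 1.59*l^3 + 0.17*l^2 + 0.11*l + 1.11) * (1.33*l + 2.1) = 8.5785*l^5 + 15.6597*l^4 + 3.5651*l^3 + 0.5033*l^2 + 1.7073*l + 2.331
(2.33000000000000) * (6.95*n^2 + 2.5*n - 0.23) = 16.1935*n^2 + 5.825*n - 0.5359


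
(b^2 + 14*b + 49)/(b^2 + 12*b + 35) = (b + 7)/(b + 5)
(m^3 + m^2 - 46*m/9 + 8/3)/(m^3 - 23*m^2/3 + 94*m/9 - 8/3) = (3*m^2 + 7*m - 6)/(3*m^2 - 19*m + 6)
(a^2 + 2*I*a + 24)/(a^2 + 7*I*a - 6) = (a - 4*I)/(a + I)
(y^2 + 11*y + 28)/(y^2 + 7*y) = (y + 4)/y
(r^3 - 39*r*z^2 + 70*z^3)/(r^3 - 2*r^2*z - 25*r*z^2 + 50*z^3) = (r + 7*z)/(r + 5*z)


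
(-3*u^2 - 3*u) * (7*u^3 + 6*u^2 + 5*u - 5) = -21*u^5 - 39*u^4 - 33*u^3 + 15*u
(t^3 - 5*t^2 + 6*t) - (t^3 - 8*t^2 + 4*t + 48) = 3*t^2 + 2*t - 48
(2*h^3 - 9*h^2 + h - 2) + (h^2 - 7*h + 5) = 2*h^3 - 8*h^2 - 6*h + 3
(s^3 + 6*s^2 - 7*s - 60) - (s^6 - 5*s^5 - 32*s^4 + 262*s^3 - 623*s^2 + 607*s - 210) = -s^6 + 5*s^5 + 32*s^4 - 261*s^3 + 629*s^2 - 614*s + 150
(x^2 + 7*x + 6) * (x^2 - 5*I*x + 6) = x^4 + 7*x^3 - 5*I*x^3 + 12*x^2 - 35*I*x^2 + 42*x - 30*I*x + 36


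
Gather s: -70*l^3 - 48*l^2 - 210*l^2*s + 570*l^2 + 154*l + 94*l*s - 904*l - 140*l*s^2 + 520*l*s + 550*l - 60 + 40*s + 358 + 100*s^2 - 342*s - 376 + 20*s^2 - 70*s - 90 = -70*l^3 + 522*l^2 - 200*l + s^2*(120 - 140*l) + s*(-210*l^2 + 614*l - 372) - 168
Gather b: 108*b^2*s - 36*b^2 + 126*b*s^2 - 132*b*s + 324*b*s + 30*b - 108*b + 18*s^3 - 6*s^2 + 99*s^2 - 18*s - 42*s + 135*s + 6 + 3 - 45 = b^2*(108*s - 36) + b*(126*s^2 + 192*s - 78) + 18*s^3 + 93*s^2 + 75*s - 36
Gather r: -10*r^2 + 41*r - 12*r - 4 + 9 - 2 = -10*r^2 + 29*r + 3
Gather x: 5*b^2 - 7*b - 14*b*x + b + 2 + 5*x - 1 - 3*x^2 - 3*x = 5*b^2 - 6*b - 3*x^2 + x*(2 - 14*b) + 1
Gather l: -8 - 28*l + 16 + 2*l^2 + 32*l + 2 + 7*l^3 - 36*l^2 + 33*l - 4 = 7*l^3 - 34*l^2 + 37*l + 6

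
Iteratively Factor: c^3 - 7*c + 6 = (c - 2)*(c^2 + 2*c - 3) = (c - 2)*(c - 1)*(c + 3)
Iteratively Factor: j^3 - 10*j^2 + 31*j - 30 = (j - 2)*(j^2 - 8*j + 15) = (j - 3)*(j - 2)*(j - 5)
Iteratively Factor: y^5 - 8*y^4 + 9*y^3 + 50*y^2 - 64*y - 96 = (y - 3)*(y^4 - 5*y^3 - 6*y^2 + 32*y + 32) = (y - 3)*(y + 1)*(y^3 - 6*y^2 + 32) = (y - 3)*(y + 1)*(y + 2)*(y^2 - 8*y + 16) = (y - 4)*(y - 3)*(y + 1)*(y + 2)*(y - 4)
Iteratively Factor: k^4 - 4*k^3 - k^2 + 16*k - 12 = (k + 2)*(k^3 - 6*k^2 + 11*k - 6) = (k - 2)*(k + 2)*(k^2 - 4*k + 3) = (k - 2)*(k - 1)*(k + 2)*(k - 3)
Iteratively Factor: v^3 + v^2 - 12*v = (v - 3)*(v^2 + 4*v) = v*(v - 3)*(v + 4)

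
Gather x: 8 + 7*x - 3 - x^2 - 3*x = -x^2 + 4*x + 5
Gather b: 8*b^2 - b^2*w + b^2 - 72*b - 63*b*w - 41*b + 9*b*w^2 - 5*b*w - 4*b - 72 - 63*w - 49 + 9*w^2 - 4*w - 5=b^2*(9 - w) + b*(9*w^2 - 68*w - 117) + 9*w^2 - 67*w - 126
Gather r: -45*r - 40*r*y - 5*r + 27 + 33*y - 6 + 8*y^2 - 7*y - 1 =r*(-40*y - 50) + 8*y^2 + 26*y + 20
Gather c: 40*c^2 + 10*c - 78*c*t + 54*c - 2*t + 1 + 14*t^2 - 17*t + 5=40*c^2 + c*(64 - 78*t) + 14*t^2 - 19*t + 6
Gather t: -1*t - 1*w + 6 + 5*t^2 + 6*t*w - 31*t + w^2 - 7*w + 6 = 5*t^2 + t*(6*w - 32) + w^2 - 8*w + 12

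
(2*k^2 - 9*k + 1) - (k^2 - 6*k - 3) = k^2 - 3*k + 4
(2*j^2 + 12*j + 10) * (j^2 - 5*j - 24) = 2*j^4 + 2*j^3 - 98*j^2 - 338*j - 240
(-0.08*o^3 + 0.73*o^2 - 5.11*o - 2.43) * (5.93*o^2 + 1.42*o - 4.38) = -0.4744*o^5 + 4.2153*o^4 - 28.9153*o^3 - 24.8635*o^2 + 18.9312*o + 10.6434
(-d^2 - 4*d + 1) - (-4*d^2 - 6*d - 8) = 3*d^2 + 2*d + 9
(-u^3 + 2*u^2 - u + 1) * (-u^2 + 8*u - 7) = u^5 - 10*u^4 + 24*u^3 - 23*u^2 + 15*u - 7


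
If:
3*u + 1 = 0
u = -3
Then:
No Solution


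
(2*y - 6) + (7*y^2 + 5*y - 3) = 7*y^2 + 7*y - 9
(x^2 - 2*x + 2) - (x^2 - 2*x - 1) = 3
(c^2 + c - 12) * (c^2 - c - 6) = c^4 - 19*c^2 + 6*c + 72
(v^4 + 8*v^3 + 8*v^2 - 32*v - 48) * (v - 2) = v^5 + 6*v^4 - 8*v^3 - 48*v^2 + 16*v + 96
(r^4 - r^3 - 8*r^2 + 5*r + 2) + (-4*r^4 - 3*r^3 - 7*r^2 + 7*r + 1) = -3*r^4 - 4*r^3 - 15*r^2 + 12*r + 3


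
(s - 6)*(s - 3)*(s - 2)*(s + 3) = s^4 - 8*s^3 + 3*s^2 + 72*s - 108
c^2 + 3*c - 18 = (c - 3)*(c + 6)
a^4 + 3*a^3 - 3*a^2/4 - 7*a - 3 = (a - 3/2)*(a + 1/2)*(a + 2)^2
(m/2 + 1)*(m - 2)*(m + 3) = m^3/2 + 3*m^2/2 - 2*m - 6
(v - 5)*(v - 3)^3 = v^4 - 14*v^3 + 72*v^2 - 162*v + 135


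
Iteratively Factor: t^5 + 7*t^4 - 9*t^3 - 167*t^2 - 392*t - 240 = (t - 5)*(t^4 + 12*t^3 + 51*t^2 + 88*t + 48) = (t - 5)*(t + 4)*(t^3 + 8*t^2 + 19*t + 12) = (t - 5)*(t + 4)^2*(t^2 + 4*t + 3) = (t - 5)*(t + 3)*(t + 4)^2*(t + 1)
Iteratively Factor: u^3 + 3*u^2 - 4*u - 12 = (u + 3)*(u^2 - 4) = (u + 2)*(u + 3)*(u - 2)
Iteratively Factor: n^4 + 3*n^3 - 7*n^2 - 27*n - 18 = (n + 3)*(n^3 - 7*n - 6) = (n + 1)*(n + 3)*(n^2 - n - 6) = (n + 1)*(n + 2)*(n + 3)*(n - 3)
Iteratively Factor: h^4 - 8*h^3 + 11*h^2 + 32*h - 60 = (h - 5)*(h^3 - 3*h^2 - 4*h + 12) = (h - 5)*(h - 3)*(h^2 - 4) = (h - 5)*(h - 3)*(h - 2)*(h + 2)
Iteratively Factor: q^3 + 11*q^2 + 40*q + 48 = (q + 4)*(q^2 + 7*q + 12) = (q + 3)*(q + 4)*(q + 4)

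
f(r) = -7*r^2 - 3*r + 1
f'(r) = -14*r - 3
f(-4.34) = -117.83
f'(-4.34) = 57.76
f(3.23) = -81.72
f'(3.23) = -48.22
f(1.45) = -18.07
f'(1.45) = -23.30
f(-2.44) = -33.36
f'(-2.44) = 31.16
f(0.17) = 0.29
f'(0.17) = -5.38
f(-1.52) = -10.61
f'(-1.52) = 18.28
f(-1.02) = -3.22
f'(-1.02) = 11.28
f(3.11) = -76.03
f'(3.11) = -46.54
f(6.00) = -269.00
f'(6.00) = -87.00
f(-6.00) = -233.00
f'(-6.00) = 81.00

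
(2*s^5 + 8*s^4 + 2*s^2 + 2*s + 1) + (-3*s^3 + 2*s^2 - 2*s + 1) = 2*s^5 + 8*s^4 - 3*s^3 + 4*s^2 + 2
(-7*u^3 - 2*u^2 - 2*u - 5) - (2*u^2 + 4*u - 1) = -7*u^3 - 4*u^2 - 6*u - 4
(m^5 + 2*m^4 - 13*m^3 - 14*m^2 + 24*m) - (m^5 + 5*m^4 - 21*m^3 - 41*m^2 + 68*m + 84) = -3*m^4 + 8*m^3 + 27*m^2 - 44*m - 84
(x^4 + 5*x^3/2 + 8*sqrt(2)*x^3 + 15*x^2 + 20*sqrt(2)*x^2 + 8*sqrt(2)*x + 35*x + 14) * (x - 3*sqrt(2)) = x^5 + 5*x^4/2 + 5*sqrt(2)*x^4 - 33*x^3 + 25*sqrt(2)*x^3/2 - 85*x^2 - 37*sqrt(2)*x^2 - 105*sqrt(2)*x - 34*x - 42*sqrt(2)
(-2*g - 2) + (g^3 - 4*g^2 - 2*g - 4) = g^3 - 4*g^2 - 4*g - 6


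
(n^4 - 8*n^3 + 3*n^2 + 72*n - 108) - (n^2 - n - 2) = n^4 - 8*n^3 + 2*n^2 + 73*n - 106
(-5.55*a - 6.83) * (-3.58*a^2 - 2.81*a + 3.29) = 19.869*a^3 + 40.0469*a^2 + 0.9328*a - 22.4707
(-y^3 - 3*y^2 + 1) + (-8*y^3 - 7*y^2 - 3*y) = -9*y^3 - 10*y^2 - 3*y + 1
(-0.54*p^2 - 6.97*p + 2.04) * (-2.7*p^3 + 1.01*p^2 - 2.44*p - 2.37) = 1.458*p^5 + 18.2736*p^4 - 11.2301*p^3 + 20.347*p^2 + 11.5413*p - 4.8348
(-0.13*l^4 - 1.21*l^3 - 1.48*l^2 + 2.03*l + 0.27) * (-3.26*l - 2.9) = 0.4238*l^5 + 4.3216*l^4 + 8.3338*l^3 - 2.3258*l^2 - 6.7672*l - 0.783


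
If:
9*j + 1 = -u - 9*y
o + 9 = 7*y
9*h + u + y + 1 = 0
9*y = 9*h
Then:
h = y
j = y/9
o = 7*y - 9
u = -10*y - 1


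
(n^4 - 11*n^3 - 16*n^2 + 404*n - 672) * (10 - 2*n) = -2*n^5 + 32*n^4 - 78*n^3 - 968*n^2 + 5384*n - 6720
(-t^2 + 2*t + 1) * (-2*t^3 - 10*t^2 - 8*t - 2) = 2*t^5 + 6*t^4 - 14*t^3 - 24*t^2 - 12*t - 2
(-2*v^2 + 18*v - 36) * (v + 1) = -2*v^3 + 16*v^2 - 18*v - 36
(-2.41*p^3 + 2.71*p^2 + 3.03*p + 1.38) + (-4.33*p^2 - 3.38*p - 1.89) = -2.41*p^3 - 1.62*p^2 - 0.35*p - 0.51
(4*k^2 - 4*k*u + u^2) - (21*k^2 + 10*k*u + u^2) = -17*k^2 - 14*k*u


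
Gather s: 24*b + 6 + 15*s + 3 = 24*b + 15*s + 9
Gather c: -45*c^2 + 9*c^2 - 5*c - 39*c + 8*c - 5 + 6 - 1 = -36*c^2 - 36*c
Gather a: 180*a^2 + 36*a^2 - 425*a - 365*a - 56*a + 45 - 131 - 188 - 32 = 216*a^2 - 846*a - 306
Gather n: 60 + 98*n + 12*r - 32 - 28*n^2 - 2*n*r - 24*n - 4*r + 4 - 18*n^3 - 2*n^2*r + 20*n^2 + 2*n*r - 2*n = -18*n^3 + n^2*(-2*r - 8) + 72*n + 8*r + 32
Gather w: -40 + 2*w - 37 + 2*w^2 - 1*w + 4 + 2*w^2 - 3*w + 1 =4*w^2 - 2*w - 72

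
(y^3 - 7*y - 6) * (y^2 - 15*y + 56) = y^5 - 15*y^4 + 49*y^3 + 99*y^2 - 302*y - 336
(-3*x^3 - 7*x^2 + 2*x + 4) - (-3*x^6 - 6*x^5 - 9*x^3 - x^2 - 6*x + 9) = 3*x^6 + 6*x^5 + 6*x^3 - 6*x^2 + 8*x - 5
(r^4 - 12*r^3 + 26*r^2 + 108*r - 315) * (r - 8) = r^5 - 20*r^4 + 122*r^3 - 100*r^2 - 1179*r + 2520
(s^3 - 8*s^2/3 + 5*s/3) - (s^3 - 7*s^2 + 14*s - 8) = 13*s^2/3 - 37*s/3 + 8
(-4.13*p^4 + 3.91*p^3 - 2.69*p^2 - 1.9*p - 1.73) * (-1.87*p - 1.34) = 7.7231*p^5 - 1.7775*p^4 - 0.2091*p^3 + 7.1576*p^2 + 5.7811*p + 2.3182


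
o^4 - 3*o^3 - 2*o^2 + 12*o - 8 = (o - 2)^2*(o - 1)*(o + 2)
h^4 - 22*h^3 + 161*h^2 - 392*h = h*(h - 8)*(h - 7)^2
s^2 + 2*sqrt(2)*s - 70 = (s - 5*sqrt(2))*(s + 7*sqrt(2))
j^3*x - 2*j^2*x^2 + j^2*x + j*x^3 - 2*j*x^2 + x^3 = (j - x)^2*(j*x + x)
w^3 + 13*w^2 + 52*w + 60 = (w + 2)*(w + 5)*(w + 6)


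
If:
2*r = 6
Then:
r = 3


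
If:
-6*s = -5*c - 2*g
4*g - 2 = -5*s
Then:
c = 17*s/10 - 1/5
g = 1/2 - 5*s/4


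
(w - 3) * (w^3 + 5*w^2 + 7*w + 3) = w^4 + 2*w^3 - 8*w^2 - 18*w - 9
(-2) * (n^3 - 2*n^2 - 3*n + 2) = -2*n^3 + 4*n^2 + 6*n - 4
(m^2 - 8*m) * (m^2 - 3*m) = m^4 - 11*m^3 + 24*m^2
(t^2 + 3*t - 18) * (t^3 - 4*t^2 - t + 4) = t^5 - t^4 - 31*t^3 + 73*t^2 + 30*t - 72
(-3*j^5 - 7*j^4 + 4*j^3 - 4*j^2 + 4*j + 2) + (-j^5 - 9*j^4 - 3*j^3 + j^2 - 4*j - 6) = -4*j^5 - 16*j^4 + j^3 - 3*j^2 - 4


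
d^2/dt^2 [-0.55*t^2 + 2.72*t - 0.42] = -1.10000000000000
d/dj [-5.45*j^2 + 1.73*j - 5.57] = 1.73 - 10.9*j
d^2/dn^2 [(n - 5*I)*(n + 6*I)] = 2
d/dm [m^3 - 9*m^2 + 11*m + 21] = 3*m^2 - 18*m + 11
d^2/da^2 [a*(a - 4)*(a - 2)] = 6*a - 12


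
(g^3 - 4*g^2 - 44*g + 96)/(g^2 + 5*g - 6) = (g^2 - 10*g + 16)/(g - 1)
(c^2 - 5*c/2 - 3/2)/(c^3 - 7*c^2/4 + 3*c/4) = 2*(2*c^2 - 5*c - 3)/(c*(4*c^2 - 7*c + 3))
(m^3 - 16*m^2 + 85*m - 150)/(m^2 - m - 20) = (m^2 - 11*m + 30)/(m + 4)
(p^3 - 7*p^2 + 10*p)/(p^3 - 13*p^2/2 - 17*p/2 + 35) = 2*p*(p - 5)/(2*p^2 - 9*p - 35)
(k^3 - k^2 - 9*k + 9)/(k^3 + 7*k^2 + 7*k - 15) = (k - 3)/(k + 5)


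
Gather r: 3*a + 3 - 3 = 3*a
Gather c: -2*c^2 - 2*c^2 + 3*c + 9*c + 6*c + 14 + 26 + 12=-4*c^2 + 18*c + 52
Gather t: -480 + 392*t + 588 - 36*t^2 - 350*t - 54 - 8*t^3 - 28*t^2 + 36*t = -8*t^3 - 64*t^2 + 78*t + 54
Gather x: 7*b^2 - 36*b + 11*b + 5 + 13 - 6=7*b^2 - 25*b + 12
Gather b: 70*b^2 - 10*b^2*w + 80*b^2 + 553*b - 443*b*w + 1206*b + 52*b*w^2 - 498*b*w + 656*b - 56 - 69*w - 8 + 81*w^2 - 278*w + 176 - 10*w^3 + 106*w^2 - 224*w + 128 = b^2*(150 - 10*w) + b*(52*w^2 - 941*w + 2415) - 10*w^3 + 187*w^2 - 571*w + 240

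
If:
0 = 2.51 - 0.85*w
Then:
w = 2.95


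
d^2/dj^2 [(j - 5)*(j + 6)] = 2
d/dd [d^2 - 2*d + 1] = 2*d - 2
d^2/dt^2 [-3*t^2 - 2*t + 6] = -6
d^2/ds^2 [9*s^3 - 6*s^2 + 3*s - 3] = 54*s - 12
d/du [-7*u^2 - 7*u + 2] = -14*u - 7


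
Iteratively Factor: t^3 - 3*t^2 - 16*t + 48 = (t - 4)*(t^2 + t - 12) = (t - 4)*(t - 3)*(t + 4)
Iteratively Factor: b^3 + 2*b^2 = (b + 2)*(b^2) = b*(b + 2)*(b)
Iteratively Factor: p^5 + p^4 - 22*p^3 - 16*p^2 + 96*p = (p + 3)*(p^4 - 2*p^3 - 16*p^2 + 32*p) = (p - 2)*(p + 3)*(p^3 - 16*p) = (p - 2)*(p + 3)*(p + 4)*(p^2 - 4*p) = (p - 4)*(p - 2)*(p + 3)*(p + 4)*(p)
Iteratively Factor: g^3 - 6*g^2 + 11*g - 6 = (g - 3)*(g^2 - 3*g + 2) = (g - 3)*(g - 1)*(g - 2)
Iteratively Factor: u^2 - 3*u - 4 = (u + 1)*(u - 4)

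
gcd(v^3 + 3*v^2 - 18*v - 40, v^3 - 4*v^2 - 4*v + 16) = v^2 - 2*v - 8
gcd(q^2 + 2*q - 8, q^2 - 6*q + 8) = q - 2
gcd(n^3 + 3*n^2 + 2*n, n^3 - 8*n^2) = n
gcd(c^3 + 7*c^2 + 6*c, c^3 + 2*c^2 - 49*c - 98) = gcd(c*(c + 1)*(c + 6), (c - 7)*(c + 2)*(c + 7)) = 1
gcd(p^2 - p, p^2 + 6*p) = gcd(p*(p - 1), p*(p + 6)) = p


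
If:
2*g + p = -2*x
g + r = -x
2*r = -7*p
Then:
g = -x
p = 0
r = 0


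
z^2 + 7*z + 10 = (z + 2)*(z + 5)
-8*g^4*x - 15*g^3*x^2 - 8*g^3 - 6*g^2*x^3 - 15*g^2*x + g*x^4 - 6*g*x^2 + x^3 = (-8*g + x)*(g + x)^2*(g*x + 1)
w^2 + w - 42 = (w - 6)*(w + 7)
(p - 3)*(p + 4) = p^2 + p - 12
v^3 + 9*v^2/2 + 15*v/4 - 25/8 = (v - 1/2)*(v + 5/2)^2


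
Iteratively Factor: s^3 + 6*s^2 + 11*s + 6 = (s + 1)*(s^2 + 5*s + 6) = (s + 1)*(s + 2)*(s + 3)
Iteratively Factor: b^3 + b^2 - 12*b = (b)*(b^2 + b - 12) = b*(b + 4)*(b - 3)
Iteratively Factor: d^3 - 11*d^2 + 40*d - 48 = (d - 4)*(d^2 - 7*d + 12) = (d - 4)^2*(d - 3)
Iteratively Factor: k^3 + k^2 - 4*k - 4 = (k - 2)*(k^2 + 3*k + 2) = (k - 2)*(k + 2)*(k + 1)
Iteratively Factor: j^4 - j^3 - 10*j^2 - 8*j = (j)*(j^3 - j^2 - 10*j - 8) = j*(j + 2)*(j^2 - 3*j - 4) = j*(j - 4)*(j + 2)*(j + 1)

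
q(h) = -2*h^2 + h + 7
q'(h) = 1 - 4*h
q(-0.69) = 5.36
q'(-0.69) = 3.76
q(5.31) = -44.08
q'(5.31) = -20.24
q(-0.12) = 6.85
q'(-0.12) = 1.48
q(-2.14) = -4.30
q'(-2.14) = 9.56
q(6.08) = -60.85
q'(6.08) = -23.32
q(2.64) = -4.30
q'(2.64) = -9.56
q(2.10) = 0.28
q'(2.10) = -7.40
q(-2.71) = -10.40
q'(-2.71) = 11.84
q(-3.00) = -14.00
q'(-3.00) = 13.00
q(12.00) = -269.00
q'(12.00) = -47.00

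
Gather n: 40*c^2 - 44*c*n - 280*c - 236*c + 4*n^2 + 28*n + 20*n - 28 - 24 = 40*c^2 - 516*c + 4*n^2 + n*(48 - 44*c) - 52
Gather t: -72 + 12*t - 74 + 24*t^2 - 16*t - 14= 24*t^2 - 4*t - 160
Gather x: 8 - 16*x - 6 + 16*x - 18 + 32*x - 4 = 32*x - 20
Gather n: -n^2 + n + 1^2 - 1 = -n^2 + n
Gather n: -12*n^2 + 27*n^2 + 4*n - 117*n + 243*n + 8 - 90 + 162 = 15*n^2 + 130*n + 80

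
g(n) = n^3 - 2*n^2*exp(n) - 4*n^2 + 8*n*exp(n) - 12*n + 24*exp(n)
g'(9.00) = -761530.89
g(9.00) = -534506.54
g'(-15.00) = 783.00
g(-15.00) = -4095.00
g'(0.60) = 45.65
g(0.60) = 42.74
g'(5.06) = 187.09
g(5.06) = 2058.09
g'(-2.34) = 24.27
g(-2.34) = -7.18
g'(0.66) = 49.36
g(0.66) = 45.59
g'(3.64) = 762.78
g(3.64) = 965.59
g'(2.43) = 326.02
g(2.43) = 320.85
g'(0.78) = 57.54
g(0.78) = 51.99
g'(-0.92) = 8.51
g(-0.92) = 12.83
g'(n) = -2*n^2*exp(n) + 3*n^2 + 4*n*exp(n) - 8*n + 32*exp(n) - 12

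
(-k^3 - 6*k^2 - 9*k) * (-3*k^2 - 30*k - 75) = 3*k^5 + 48*k^4 + 282*k^3 + 720*k^2 + 675*k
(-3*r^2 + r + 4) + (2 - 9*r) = -3*r^2 - 8*r + 6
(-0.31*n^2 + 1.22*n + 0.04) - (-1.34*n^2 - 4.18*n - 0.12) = 1.03*n^2 + 5.4*n + 0.16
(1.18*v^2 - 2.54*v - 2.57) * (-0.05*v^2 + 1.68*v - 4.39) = -0.059*v^4 + 2.1094*v^3 - 9.3189*v^2 + 6.833*v + 11.2823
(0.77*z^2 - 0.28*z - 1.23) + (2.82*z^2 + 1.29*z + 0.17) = 3.59*z^2 + 1.01*z - 1.06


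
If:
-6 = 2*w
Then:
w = -3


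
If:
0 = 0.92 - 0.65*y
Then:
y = 1.42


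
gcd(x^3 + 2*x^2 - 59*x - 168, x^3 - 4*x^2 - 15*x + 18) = x + 3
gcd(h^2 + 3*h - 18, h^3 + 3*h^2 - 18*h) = h^2 + 3*h - 18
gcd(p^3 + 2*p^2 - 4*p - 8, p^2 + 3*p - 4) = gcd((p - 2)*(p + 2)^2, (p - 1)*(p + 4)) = 1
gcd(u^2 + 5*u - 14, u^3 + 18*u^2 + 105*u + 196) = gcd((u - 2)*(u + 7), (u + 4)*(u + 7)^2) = u + 7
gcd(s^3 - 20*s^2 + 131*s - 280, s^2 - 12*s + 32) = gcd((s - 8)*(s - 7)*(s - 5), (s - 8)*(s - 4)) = s - 8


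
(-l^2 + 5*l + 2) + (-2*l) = -l^2 + 3*l + 2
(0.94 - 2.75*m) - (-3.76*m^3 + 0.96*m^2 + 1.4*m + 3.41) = 3.76*m^3 - 0.96*m^2 - 4.15*m - 2.47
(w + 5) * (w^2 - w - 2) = w^3 + 4*w^2 - 7*w - 10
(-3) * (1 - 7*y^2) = 21*y^2 - 3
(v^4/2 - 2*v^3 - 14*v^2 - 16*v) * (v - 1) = v^5/2 - 5*v^4/2 - 12*v^3 - 2*v^2 + 16*v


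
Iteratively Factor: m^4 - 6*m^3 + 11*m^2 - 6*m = (m - 3)*(m^3 - 3*m^2 + 2*m) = (m - 3)*(m - 2)*(m^2 - m) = m*(m - 3)*(m - 2)*(m - 1)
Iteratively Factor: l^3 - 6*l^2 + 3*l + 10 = (l - 5)*(l^2 - l - 2) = (l - 5)*(l - 2)*(l + 1)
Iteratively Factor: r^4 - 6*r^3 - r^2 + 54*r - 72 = (r + 3)*(r^3 - 9*r^2 + 26*r - 24) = (r - 2)*(r + 3)*(r^2 - 7*r + 12) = (r - 4)*(r - 2)*(r + 3)*(r - 3)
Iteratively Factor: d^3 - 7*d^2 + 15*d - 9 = (d - 3)*(d^2 - 4*d + 3) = (d - 3)*(d - 1)*(d - 3)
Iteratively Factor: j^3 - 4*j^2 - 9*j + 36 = (j - 3)*(j^2 - j - 12) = (j - 4)*(j - 3)*(j + 3)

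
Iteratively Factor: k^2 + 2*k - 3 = (k - 1)*(k + 3)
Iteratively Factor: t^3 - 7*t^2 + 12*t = (t - 3)*(t^2 - 4*t) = t*(t - 3)*(t - 4)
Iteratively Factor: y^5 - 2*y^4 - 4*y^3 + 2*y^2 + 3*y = (y + 1)*(y^4 - 3*y^3 - y^2 + 3*y) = (y + 1)^2*(y^3 - 4*y^2 + 3*y) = y*(y + 1)^2*(y^2 - 4*y + 3) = y*(y - 3)*(y + 1)^2*(y - 1)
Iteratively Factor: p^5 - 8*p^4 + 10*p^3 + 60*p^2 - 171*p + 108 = (p - 4)*(p^4 - 4*p^3 - 6*p^2 + 36*p - 27) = (p - 4)*(p + 3)*(p^3 - 7*p^2 + 15*p - 9) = (p - 4)*(p - 3)*(p + 3)*(p^2 - 4*p + 3) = (p - 4)*(p - 3)*(p - 1)*(p + 3)*(p - 3)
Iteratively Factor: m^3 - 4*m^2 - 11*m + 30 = (m + 3)*(m^2 - 7*m + 10) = (m - 2)*(m + 3)*(m - 5)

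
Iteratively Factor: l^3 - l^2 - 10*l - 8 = (l - 4)*(l^2 + 3*l + 2) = (l - 4)*(l + 1)*(l + 2)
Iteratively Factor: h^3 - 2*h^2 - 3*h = (h - 3)*(h^2 + h) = h*(h - 3)*(h + 1)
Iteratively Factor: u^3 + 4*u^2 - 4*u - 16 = (u - 2)*(u^2 + 6*u + 8) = (u - 2)*(u + 2)*(u + 4)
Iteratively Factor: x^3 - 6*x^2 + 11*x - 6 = (x - 1)*(x^2 - 5*x + 6) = (x - 3)*(x - 1)*(x - 2)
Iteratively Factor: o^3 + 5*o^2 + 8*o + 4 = (o + 2)*(o^2 + 3*o + 2) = (o + 1)*(o + 2)*(o + 2)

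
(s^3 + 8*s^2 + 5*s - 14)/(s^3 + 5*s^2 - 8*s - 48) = (s^3 + 8*s^2 + 5*s - 14)/(s^3 + 5*s^2 - 8*s - 48)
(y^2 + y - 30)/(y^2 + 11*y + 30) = (y - 5)/(y + 5)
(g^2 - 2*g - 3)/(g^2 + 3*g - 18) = (g + 1)/(g + 6)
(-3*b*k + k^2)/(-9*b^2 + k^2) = k/(3*b + k)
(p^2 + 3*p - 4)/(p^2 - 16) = (p - 1)/(p - 4)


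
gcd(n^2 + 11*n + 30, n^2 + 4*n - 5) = n + 5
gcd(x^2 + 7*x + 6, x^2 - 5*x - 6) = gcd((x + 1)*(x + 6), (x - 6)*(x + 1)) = x + 1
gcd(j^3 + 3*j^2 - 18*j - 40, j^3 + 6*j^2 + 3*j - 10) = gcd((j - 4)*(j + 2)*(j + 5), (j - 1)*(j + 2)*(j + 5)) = j^2 + 7*j + 10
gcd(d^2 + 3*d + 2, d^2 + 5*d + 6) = d + 2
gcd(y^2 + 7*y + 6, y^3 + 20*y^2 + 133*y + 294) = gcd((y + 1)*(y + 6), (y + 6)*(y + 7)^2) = y + 6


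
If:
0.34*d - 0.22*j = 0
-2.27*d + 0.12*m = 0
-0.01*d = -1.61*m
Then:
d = 0.00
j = 0.00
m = 0.00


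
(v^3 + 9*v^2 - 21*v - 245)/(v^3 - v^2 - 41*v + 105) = (v + 7)/(v - 3)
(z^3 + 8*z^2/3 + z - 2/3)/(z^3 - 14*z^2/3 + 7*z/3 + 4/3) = (3*z^3 + 8*z^2 + 3*z - 2)/(3*z^3 - 14*z^2 + 7*z + 4)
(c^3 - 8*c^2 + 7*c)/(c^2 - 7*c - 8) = c*(-c^2 + 8*c - 7)/(-c^2 + 7*c + 8)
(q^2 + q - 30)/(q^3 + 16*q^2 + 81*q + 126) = (q - 5)/(q^2 + 10*q + 21)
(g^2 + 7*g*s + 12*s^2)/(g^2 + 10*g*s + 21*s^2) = (g + 4*s)/(g + 7*s)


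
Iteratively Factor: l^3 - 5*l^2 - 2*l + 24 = (l + 2)*(l^2 - 7*l + 12) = (l - 3)*(l + 2)*(l - 4)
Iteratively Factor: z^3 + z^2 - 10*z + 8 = (z - 2)*(z^2 + 3*z - 4) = (z - 2)*(z - 1)*(z + 4)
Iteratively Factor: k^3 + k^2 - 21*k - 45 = (k + 3)*(k^2 - 2*k - 15) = (k - 5)*(k + 3)*(k + 3)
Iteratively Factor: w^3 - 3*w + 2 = (w + 2)*(w^2 - 2*w + 1) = (w - 1)*(w + 2)*(w - 1)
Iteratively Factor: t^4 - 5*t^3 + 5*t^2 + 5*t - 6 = (t - 2)*(t^3 - 3*t^2 - t + 3) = (t - 2)*(t + 1)*(t^2 - 4*t + 3) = (t - 3)*(t - 2)*(t + 1)*(t - 1)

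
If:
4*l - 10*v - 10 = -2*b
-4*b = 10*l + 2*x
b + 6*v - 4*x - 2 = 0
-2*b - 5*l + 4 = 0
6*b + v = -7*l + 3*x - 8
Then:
No Solution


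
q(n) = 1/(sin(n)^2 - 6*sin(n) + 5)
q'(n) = (-2*sin(n)*cos(n) + 6*cos(n))/(sin(n)^2 - 6*sin(n) + 5)^2 = 2*(3 - sin(n))*cos(n)/(sin(n)^2 - 6*sin(n) + 5)^2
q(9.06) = 0.33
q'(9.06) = -0.55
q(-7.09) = 0.10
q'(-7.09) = 0.05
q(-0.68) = 0.11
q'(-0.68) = 0.07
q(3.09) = 0.21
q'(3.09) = -0.27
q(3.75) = 0.11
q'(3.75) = -0.08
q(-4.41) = 5.45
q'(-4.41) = -36.16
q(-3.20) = 0.21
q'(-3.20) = -0.27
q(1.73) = 19.71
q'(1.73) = -247.82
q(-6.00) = 0.29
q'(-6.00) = 0.45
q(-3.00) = 0.17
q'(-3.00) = -0.18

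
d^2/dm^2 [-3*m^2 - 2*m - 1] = -6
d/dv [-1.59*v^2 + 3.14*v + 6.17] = 3.14 - 3.18*v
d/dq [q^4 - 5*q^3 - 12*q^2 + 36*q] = 4*q^3 - 15*q^2 - 24*q + 36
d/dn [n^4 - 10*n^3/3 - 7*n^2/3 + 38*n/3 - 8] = 4*n^3 - 10*n^2 - 14*n/3 + 38/3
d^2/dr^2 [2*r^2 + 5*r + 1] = 4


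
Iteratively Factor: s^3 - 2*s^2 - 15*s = (s)*(s^2 - 2*s - 15) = s*(s + 3)*(s - 5)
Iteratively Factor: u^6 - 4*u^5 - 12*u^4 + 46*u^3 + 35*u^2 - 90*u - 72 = (u + 1)*(u^5 - 5*u^4 - 7*u^3 + 53*u^2 - 18*u - 72) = (u + 1)^2*(u^4 - 6*u^3 - u^2 + 54*u - 72) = (u - 3)*(u + 1)^2*(u^3 - 3*u^2 - 10*u + 24) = (u - 3)*(u + 1)^2*(u + 3)*(u^2 - 6*u + 8) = (u - 4)*(u - 3)*(u + 1)^2*(u + 3)*(u - 2)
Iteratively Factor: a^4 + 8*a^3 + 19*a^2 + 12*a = (a + 4)*(a^3 + 4*a^2 + 3*a) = (a + 3)*(a + 4)*(a^2 + a) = (a + 1)*(a + 3)*(a + 4)*(a)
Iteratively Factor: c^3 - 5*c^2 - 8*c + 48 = (c - 4)*(c^2 - c - 12) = (c - 4)*(c + 3)*(c - 4)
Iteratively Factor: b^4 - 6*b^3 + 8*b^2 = (b)*(b^3 - 6*b^2 + 8*b) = b*(b - 2)*(b^2 - 4*b) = b*(b - 4)*(b - 2)*(b)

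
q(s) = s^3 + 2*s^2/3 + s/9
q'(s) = 3*s^2 + 4*s/3 + 1/9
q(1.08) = 2.16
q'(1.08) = 5.05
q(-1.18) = -0.85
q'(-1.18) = 2.71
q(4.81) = 127.24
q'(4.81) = 75.93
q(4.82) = 128.00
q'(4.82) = 76.23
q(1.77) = 7.83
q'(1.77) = 11.87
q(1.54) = 5.40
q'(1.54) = 9.28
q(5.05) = 146.35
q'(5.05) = 83.35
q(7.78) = 512.13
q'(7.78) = 192.07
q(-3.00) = -21.33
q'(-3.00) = 23.11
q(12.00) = 1825.33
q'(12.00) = 448.11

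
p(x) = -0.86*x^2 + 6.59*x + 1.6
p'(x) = 6.59 - 1.72*x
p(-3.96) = -37.98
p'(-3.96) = 13.40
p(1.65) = 10.13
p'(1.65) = 3.75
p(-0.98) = -5.68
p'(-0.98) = 8.28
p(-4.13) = -40.29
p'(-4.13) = 13.69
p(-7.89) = -103.93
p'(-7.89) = 20.16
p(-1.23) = -7.81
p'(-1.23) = 8.71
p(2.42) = 12.51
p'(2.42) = 2.43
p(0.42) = 4.22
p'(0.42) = 5.87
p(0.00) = 1.60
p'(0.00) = 6.59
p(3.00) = 13.63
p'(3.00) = 1.43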